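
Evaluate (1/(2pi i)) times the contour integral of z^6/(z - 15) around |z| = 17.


Step 1: f(z) = z^6, a = 15 is inside |z| = 17
Step 2: By Cauchy integral formula: (1/(2pi*i)) * integral = f(a)
Step 3: f(15) = 15^6 = 11390625

11390625


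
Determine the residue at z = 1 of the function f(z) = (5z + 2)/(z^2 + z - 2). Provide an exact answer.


Step 1: Q(z) = z^2 + z - 2 = (z - 1)(z + 2)
Step 2: Q'(z) = 2z + 1
Step 3: Q'(1) = 3, P(1) = 7
Step 4: Res = P(1)/Q'(1) = 7/3 = 7/3

7/3


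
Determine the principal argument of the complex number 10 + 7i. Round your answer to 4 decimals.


Step 1: z = 10 + 7i
Step 2: arg(z) = atan2(7, 10)
Step 3: arg(z) = 0.6107

0.6107


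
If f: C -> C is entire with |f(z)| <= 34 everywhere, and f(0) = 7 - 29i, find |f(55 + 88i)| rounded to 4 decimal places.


Step 1: By Liouville's theorem, a bounded entire function is constant.
Step 2: f(z) = f(0) = 7 - 29i for all z.
Step 3: |f(w)| = |7 - 29i| = sqrt(49 + 841)
Step 4: = 29.8329

29.8329


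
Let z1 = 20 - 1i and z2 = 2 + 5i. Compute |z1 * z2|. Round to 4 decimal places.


Step 1: |z1| = sqrt(20^2 + (-1)^2) = sqrt(401)
Step 2: |z2| = sqrt(2^2 + 5^2) = sqrt(29)
Step 3: |z1*z2| = |z1|*|z2| = sqrt(401) * sqrt(29) = sqrt(401 * 29) = sqrt(11629)
Step 4: = 107.8378

107.8378


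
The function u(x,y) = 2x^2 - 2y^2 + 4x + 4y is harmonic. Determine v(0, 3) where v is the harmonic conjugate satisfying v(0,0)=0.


Step 1: v_x = -u_y = 4y - 4
Step 2: v_y = u_x = 4x + 4
Step 3: v = 4xy - 4x + 4y + C
Step 4: v(0,0) = 0 => C = 0
Step 5: v(0, 3) = 12

12


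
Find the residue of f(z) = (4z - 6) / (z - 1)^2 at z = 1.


Step 1: Pole of order 2 at z = 1
Step 2: Res = lim d/dz [(z - 1)^2 * f(z)] as z -> 1
Step 3: (z - 1)^2 * f(z) = 4z - 6
Step 4: d/dz[4z - 6] = 4

4


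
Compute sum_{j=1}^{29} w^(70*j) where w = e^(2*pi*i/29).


Step 1: The sum sum_{j=1}^{n} w^(k*j) equals n if n | k, else 0.
Step 2: Here n = 29, k = 70
Step 3: Does n divide k? 29 | 70 -> False
Step 4: Sum = 0

0


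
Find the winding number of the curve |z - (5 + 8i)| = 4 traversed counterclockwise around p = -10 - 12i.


Step 1: Center c = (5, 8), radius = 4
Step 2: |p - c|^2 = (-15)^2 + (-20)^2 = 625
Step 3: r^2 = 16
Step 4: |p-c| > r so winding number = 0

0


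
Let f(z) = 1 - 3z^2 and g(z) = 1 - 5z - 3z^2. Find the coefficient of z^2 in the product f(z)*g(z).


Step 1: z^2 term in f*g comes from: (1)*(-3z^2) + (0)*(-5z) + (-3z^2)*(1)
Step 2: = -3 + 0 - 3
Step 3: = -6

-6


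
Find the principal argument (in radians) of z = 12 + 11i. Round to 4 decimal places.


Step 1: z = 12 + 11i
Step 2: arg(z) = atan2(11, 12)
Step 3: arg(z) = 0.7419

0.7419


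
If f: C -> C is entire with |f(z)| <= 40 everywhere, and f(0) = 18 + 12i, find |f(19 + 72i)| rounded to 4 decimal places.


Step 1: By Liouville's theorem, a bounded entire function is constant.
Step 2: f(z) = f(0) = 18 + 12i for all z.
Step 3: |f(w)| = |18 + 12i| = sqrt(324 + 144)
Step 4: = 21.6333

21.6333


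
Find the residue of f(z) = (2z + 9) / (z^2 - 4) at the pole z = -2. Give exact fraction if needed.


Step 1: Q(z) = z^2 - 4 = (z + 2)(z - 2)
Step 2: Q'(z) = 2z
Step 3: Q'(-2) = -4, P(-2) = 5
Step 4: Res = P(-2)/Q'(-2) = 5/(-4) = -5/4

-5/4


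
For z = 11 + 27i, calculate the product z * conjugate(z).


Step 1: conj(z) = 11 - 27i
Step 2: z * conj(z) = 11^2 + 27^2
Step 3: = 121 + 729 = 850

850


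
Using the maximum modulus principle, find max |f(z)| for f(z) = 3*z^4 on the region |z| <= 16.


Step 1: On |z| = 16, |f(z)| = 3 * |z|^4 = 3 * 16^4
Step 2: By maximum modulus principle, maximum is on boundary.
Step 3: Maximum = 3 * 65536 = 196608

196608


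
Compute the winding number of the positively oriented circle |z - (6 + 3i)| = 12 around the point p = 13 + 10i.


Step 1: Center c = (6, 3), radius = 12
Step 2: |p - c|^2 = 7^2 + 7^2 = 98
Step 3: r^2 = 144
Step 4: |p-c| < r so winding number = 1

1


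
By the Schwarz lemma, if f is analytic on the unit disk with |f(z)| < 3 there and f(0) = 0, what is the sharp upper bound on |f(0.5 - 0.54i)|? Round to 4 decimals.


Step 1: g = f/3 maps D -> D with g(0) = 0, so by the Schwarz lemma |g(z)| <= |z|, i.e. |f(z)| <= 3|z|; this is sharp (f(z) = 3z).
Step 2: |z0|^2 = 0.5^2 + (-0.54)^2 = 0.5416
Step 3: |z0| = sqrt(0.5416) = 0.735935
Step 4: Best bound = 3 * |z0| = 3 * 0.735935 = 2.2078

2.2078


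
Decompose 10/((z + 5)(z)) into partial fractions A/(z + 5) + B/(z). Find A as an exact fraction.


Step 1: Multiply both sides by (z + 5) and set z = -5
Step 2: A = 10 / (-5 - 0)
Step 3: A = 10 / (-5)
Step 4: A = -2

-2


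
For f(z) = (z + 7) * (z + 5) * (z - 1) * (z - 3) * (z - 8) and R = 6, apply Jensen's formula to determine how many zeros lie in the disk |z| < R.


Jensen's formula: (1/2pi)*integral log|f(Re^it)|dt = log|f(0)| + sum_{|a_k|<R} log(R/|a_k|)
Step 1: f(0) = 7 * 5 * (-1) * (-3) * (-8) = -840
Step 2: log|f(0)| = log|-7| + log|-5| + log|1| + log|3| + log|8| = 6.7334
Step 3: Zeros inside |z| < 6: -5, 1, 3
Step 4: Jensen sum = log(6/5) + log(6/1) + log(6/3) = 2.6672
Step 5: n(R) = number of terms in the Jensen sum = count of zeros inside |z| < 6 = 3

3


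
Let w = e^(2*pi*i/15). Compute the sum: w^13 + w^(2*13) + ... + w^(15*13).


Step 1: The sum sum_{j=1}^{n} w^(k*j) equals n if n | k, else 0.
Step 2: Here n = 15, k = 13
Step 3: Does n divide k? 15 | 13 -> False
Step 4: Sum = 0

0


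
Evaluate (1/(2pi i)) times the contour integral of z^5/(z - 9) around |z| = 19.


Step 1: f(z) = z^5, a = 9 is inside |z| = 19
Step 2: By Cauchy integral formula: (1/(2pi*i)) * integral = f(a)
Step 3: f(9) = 9^5 = 59049

59049


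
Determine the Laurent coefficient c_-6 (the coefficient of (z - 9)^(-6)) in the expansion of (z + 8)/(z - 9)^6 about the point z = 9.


Step 1: Write the numerator in powers of (z - 9): z + 8 = (z - 9) + (1*9 + 8) = (z - 9) + 17
Step 2: Divide by (z - 9)^6: f(z) = 17(z - 9)^(-6) + (z - 9)^(-5)
Step 3: This finite sum is the Laurent series of f about z = 9.
Step 4: Coefficient of (z - 9)^(-6) = 1*9 + 8 = 17

17


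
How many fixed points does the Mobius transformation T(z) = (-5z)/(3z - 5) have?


Step 1: Fixed points satisfy T(z) = z
Step 2: 3z^2 = 0
Step 3: Discriminant = 0^2 - 4*3*0 = 0
Step 4: Number of fixed points = 1

1


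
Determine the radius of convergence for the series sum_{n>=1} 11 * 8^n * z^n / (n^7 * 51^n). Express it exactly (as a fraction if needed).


Step 1: General term a_n = 11 * 8^n / (n^7 * 51^n)
Step 2: By the root test, |a_n|^(1/n) = 11^(1/n) * 8 / (n^(7/n) * 51) -> 8/51 as n -> infinity (since 11^(1/n) -> 1 and n^(7/n) -> 1)
Step 3: R = 1/lim|a_n|^(1/n) = 51/8

51/8


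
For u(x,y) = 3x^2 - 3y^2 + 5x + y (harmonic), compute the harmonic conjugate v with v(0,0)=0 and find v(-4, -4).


Step 1: v_x = -u_y = 6y - 1
Step 2: v_y = u_x = 6x + 5
Step 3: v = 6xy - x + 5y + C
Step 4: v(0,0) = 0 => C = 0
Step 5: v(-4, -4) = 80

80


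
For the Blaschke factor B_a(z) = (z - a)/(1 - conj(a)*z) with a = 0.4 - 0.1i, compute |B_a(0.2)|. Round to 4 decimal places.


Step 1: Numerator z0 - a = 0.2 - (0.4 - 0.1i) = -0.2 + 0.1i
Step 2: Denominator 1 - conj(a)*z0 = 1 - (0.4 + 0.1i)*0.2 = 0.92 - 0.02i
Step 3: |z0 - a|^2 = (-0.2)^2 + 0.1^2 = 0.05; |1 - conj(a)*z0|^2 = 0.92^2 + (-0.02)^2 = 0.8468
Step 4: |B_a(0.2)| = sqrt(0.05 / 0.8468) = sqrt(0.059046)
Step 5: = 0.243

0.243


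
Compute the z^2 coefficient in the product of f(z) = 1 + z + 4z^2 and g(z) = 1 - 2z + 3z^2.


Step 1: z^2 term in f*g comes from: (1)*(3z^2) + (z)*(-2z) + (4z^2)*(1)
Step 2: = 3 - 2 + 4
Step 3: = 5

5


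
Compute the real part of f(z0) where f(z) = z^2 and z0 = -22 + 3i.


Step 1: z0 = -22 + 3i
Step 2: z0^2 = (-22)^2 - 3^2 - 132i
Step 3: real part = 484 - 9 = 475

475


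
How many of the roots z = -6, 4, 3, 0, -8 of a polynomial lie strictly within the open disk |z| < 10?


Step 1: Check each root:
  z = -6: |-6| = 6 < 10
  z = 4: |4| = 4 < 10
  z = 3: |3| = 3 < 10
  z = 0: |0| = 0 < 10
  z = -8: |-8| = 8 < 10
Step 2: Count = 5

5


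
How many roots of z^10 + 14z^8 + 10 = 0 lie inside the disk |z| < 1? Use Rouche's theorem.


Step 1: On |z| = 1 the three terms have sizes |z^10| = 1^10 = 1, |14z^8| = 14*1^8 = 14, |10| = 10
Step 2: The dominant term is g(z) = 14z^8; let h(z) = z^10 + 10 so f = g + h
Step 3: On |z| = 1: |g| = 14 and |h| <= 1 + 10 = 11
Step 4: Since 14 > 11, |h| < |g| on |z| = 1, so by Rouche f has the same number of zeros as g inside |z| < 1
Step 5: g(z) = 14z^8 has 8 zeros (at the origin, multiplicity 8) inside |z| < 1. Answer = 8

8


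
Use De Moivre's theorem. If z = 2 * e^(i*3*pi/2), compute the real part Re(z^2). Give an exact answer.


Step 1: By De Moivre's theorem, z^2 = 2^2 * e^(i*2*3*pi/2) = 4 * (cos(3*pi) + i*sin(3*pi))
Step 2: |z|^2 = 2^2 = 4
Step 3: Reduce the angle mod 2*pi: 3*pi - 2*pi = pi
Step 4: cos(pi) = -1
Step 5: Re(z^2) = 4 * (-1) = -4

-4


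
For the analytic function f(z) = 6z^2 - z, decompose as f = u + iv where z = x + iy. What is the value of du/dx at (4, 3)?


Step 1: f(z) = 6(x+iy)^2 - (x+iy) + 0
Step 2: u = 6(x^2 - y^2) - x + 0
Step 3: u_x = 12x - 1
Step 4: At (4, 3): u_x = 48 - 1 = 47

47


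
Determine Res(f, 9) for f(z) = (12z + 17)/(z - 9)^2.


Step 1: Pole of order 2 at z = 9
Step 2: Res = lim d/dz [(z - 9)^2 * f(z)] as z -> 9
Step 3: (z - 9)^2 * f(z) = 12z + 17
Step 4: d/dz[12z + 17] = 12

12


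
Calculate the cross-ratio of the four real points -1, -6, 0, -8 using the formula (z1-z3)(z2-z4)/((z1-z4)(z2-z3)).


Step 1: (z1-z3)(z2-z4) = (-1) * 2 = -2
Step 2: (z1-z4)(z2-z3) = 7 * (-6) = -42
Step 3: Cross-ratio = 2/42 = 1/21

1/21


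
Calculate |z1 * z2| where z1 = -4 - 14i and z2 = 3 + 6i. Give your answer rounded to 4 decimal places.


Step 1: |z1| = sqrt((-4)^2 + (-14)^2) = sqrt(212)
Step 2: |z2| = sqrt(3^2 + 6^2) = sqrt(45)
Step 3: |z1*z2| = |z1|*|z2| = sqrt(212) * sqrt(45) = sqrt(212 * 45) = sqrt(9540)
Step 4: = 97.6729

97.6729


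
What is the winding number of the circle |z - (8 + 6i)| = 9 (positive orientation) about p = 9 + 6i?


Step 1: Center c = (8, 6), radius = 9
Step 2: |p - c|^2 = 1^2 + 0^2 = 1
Step 3: r^2 = 81
Step 4: |p-c| < r so winding number = 1

1


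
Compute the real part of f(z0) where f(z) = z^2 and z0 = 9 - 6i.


Step 1: z0 = 9 - 6i
Step 2: z0^2 = 9^2 - (-6)^2 - 108i
Step 3: real part = 81 - 36 = 45

45


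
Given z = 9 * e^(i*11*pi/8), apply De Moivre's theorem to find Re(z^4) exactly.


Step 1: By De Moivre's theorem, z^4 = 9^4 * e^(i*4*11*pi/8) = 6561 * (cos(11*pi/2) + i*sin(11*pi/2))
Step 2: |z|^4 = 9^4 = 6561
Step 3: Reduce the angle mod 2*pi: 11*pi/2 - 4*pi = 3*pi/2
Step 4: cos(3*pi/2) = 0
Step 5: Re(z^4) = 6561 * 0 = 0

0


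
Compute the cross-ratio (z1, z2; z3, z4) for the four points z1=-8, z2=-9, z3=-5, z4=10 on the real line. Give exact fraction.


Step 1: (z1-z3)(z2-z4) = (-3) * (-19) = 57
Step 2: (z1-z4)(z2-z3) = (-18) * (-4) = 72
Step 3: Cross-ratio = 57/72 = 19/24

19/24


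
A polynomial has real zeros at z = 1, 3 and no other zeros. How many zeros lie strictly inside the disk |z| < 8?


Step 1: Check each root:
  z = 1: |1| = 1 < 8
  z = 3: |3| = 3 < 8
Step 2: Count = 2

2


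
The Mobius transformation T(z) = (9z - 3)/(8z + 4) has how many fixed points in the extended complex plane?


Step 1: Fixed points satisfy T(z) = z
Step 2: 8z^2 - 5z + 3 = 0
Step 3: Discriminant = (-5)^2 - 4*8*3 = -71
Step 4: Number of fixed points = 2

2


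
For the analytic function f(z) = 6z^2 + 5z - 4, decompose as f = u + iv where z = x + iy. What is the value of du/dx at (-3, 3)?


Step 1: f(z) = 6(x+iy)^2 + 5(x+iy) - 4
Step 2: u = 6(x^2 - y^2) + 5x - 4
Step 3: u_x = 12x + 5
Step 4: At (-3, 3): u_x = -36 + 5 = -31

-31


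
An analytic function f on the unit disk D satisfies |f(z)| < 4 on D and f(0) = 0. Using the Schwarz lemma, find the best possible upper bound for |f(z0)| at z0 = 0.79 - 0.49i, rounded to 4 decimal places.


Step 1: g = f/4 maps D -> D with g(0) = 0, so by the Schwarz lemma |g(z)| <= |z|, i.e. |f(z)| <= 4|z|; this is sharp (f(z) = 4z).
Step 2: |z0|^2 = 0.79^2 + (-0.49)^2 = 0.8642
Step 3: |z0| = sqrt(0.8642) = 0.929624
Step 4: Best bound = 4 * |z0| = 4 * 0.929624 = 3.7185

3.7185


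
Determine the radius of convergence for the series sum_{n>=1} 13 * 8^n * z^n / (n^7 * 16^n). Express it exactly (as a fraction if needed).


Step 1: General term a_n = 13 * 8^n / (n^7 * 16^n)
Step 2: By the root test, |a_n|^(1/n) = 13^(1/n) * 8 / (n^(7/n) * 16) -> 8/16 as n -> infinity (since 13^(1/n) -> 1 and n^(7/n) -> 1)
Step 3: R = 1/lim|a_n|^(1/n) = 16/8 = 2

2


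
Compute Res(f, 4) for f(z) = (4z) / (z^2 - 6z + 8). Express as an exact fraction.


Step 1: Q(z) = z^2 - 6z + 8 = (z - 4)(z - 2)
Step 2: Q'(z) = 2z - 6
Step 3: Q'(4) = 2, P(4) = 16
Step 4: Res = P(4)/Q'(4) = 16/2 = 8

8


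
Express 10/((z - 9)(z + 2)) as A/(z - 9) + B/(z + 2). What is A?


Step 1: Multiply both sides by (z - 9) and set z = 9
Step 2: A = 10 / (9 + 2)
Step 3: A = 10 / 11
Step 4: A = 10/11

10/11


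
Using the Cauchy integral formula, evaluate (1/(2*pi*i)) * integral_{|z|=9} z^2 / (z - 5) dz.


Step 1: f(z) = z^2, a = 5 is inside |z| = 9
Step 2: By Cauchy integral formula: (1/(2pi*i)) * integral = f(a)
Step 3: f(5) = 5^2 = 25

25


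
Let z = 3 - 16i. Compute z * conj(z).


Step 1: conj(z) = 3 + 16i
Step 2: z * conj(z) = 3^2 + (-16)^2
Step 3: = 9 + 256 = 265

265


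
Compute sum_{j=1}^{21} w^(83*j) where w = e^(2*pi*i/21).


Step 1: The sum sum_{j=1}^{n} w^(k*j) equals n if n | k, else 0.
Step 2: Here n = 21, k = 83
Step 3: Does n divide k? 21 | 83 -> False
Step 4: Sum = 0

0


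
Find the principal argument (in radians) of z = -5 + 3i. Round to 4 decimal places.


Step 1: z = -5 + 3i
Step 2: arg(z) = atan2(3, -5)
Step 3: arg(z) = 2.6012

2.6012


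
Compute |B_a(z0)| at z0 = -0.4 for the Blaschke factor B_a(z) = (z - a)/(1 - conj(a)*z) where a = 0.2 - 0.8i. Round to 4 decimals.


Step 1: Numerator z0 - a = -0.4 - (0.2 - 0.8i) = -0.6 + 0.8i
Step 2: Denominator 1 - conj(a)*z0 = 1 - (0.2 + 0.8i)*(-0.4) = 1.08 + 0.32i
Step 3: |z0 - a|^2 = (-0.6)^2 + 0.8^2 = 1; |1 - conj(a)*z0|^2 = 1.08^2 + 0.32^2 = 1.2688
Step 4: |B_a(-0.4)| = sqrt(1 / 1.2688) = sqrt(0.788146)
Step 5: = 0.8878

0.8878


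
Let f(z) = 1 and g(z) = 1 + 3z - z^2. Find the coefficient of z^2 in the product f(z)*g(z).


Step 1: z^2 term in f*g comes from: (1)*(-z^2) + (0)*(3z) + (0)*(1)
Step 2: = -1 + 0 + 0
Step 3: = -1

-1


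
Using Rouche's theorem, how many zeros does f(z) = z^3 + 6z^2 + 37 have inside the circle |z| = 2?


Step 1: On |z| = 2 the three terms have sizes |z^3| = 2^3 = 8, |6z^2| = 6*2^2 = 24, |37| = 37
Step 2: The dominant term is g(z) = 37; let h(z) = z^3 + 6z^2 so f = g + h
Step 3: On |z| = 2: |g| = 37 and |h| <= 8 + 24 = 32
Step 4: Since 37 > 32, |h| < |g| on |z| = 2, so by Rouche f has the same number of zeros as g inside |z| < 2
Step 5: g(z) = 37 is a nonzero constant with no zeros inside |z| < 2. Answer = 0

0


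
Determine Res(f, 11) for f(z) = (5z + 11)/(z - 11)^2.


Step 1: Pole of order 2 at z = 11
Step 2: Res = lim d/dz [(z - 11)^2 * f(z)] as z -> 11
Step 3: (z - 11)^2 * f(z) = 5z + 11
Step 4: d/dz[5z + 11] = 5

5


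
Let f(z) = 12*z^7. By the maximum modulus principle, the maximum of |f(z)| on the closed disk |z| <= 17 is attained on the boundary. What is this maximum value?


Step 1: On |z| = 17, |f(z)| = 12 * |z|^7 = 12 * 17^7
Step 2: By maximum modulus principle, maximum is on boundary.
Step 3: Maximum = 12 * 410338673 = 4924064076

4924064076


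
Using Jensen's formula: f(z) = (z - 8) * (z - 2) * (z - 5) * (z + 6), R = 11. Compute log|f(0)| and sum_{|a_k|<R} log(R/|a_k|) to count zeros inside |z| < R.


Jensen's formula: (1/2pi)*integral log|f(Re^it)|dt = log|f(0)| + sum_{|a_k|<R} log(R/|a_k|)
Step 1: f(0) = (-8) * (-2) * (-5) * 6 = -480
Step 2: log|f(0)| = log|8| + log|2| + log|5| + log|-6| = 6.1738
Step 3: Zeros inside |z| < 11: 8, 2, 5, -6
Step 4: Jensen sum = log(11/8) + log(11/2) + log(11/5) + log(11/6) = 3.4178
Step 5: n(R) = number of terms in the Jensen sum = count of zeros inside |z| < 11 = 4

4


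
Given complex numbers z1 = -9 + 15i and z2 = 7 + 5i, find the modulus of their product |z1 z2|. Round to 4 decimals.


Step 1: |z1| = sqrt((-9)^2 + 15^2) = sqrt(306)
Step 2: |z2| = sqrt(7^2 + 5^2) = sqrt(74)
Step 3: |z1*z2| = |z1|*|z2| = sqrt(306) * sqrt(74) = sqrt(306 * 74) = sqrt(22644)
Step 4: = 150.4792

150.4792


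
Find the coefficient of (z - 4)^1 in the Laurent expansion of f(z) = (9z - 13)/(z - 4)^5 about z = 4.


Step 1: Write the numerator in powers of (z - 4): 9z - 13 = 9(z - 4) + (9*4 - 13) = 9(z - 4) + 23
Step 2: Divide by (z - 4)^5: f(z) = 23(z - 4)^(-5) + 9(z - 4)^(-4)
Step 3: This finite sum is the Laurent series of f about z = 4.
Step 4: Only the powers -5 and -4 appear, so the coefficient of (z - 4)^1 = 0

0


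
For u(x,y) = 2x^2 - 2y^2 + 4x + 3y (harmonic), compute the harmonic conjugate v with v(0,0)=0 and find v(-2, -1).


Step 1: v_x = -u_y = 4y - 3
Step 2: v_y = u_x = 4x + 4
Step 3: v = 4xy - 3x + 4y + C
Step 4: v(0,0) = 0 => C = 0
Step 5: v(-2, -1) = 10

10


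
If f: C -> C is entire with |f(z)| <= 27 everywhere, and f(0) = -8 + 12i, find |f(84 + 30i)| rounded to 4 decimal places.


Step 1: By Liouville's theorem, a bounded entire function is constant.
Step 2: f(z) = f(0) = -8 + 12i for all z.
Step 3: |f(w)| = |-8 + 12i| = sqrt(64 + 144)
Step 4: = 14.4222

14.4222


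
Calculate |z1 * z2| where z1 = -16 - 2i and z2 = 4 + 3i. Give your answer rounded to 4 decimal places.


Step 1: |z1| = sqrt((-16)^2 + (-2)^2) = sqrt(260)
Step 2: |z2| = sqrt(4^2 + 3^2) = sqrt(25)
Step 3: |z1*z2| = |z1|*|z2| = sqrt(260) * sqrt(25) = sqrt(260 * 25) = sqrt(6500)
Step 4: = 80.6226

80.6226


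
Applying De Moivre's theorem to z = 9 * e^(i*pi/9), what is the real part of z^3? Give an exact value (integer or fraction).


Step 1: By De Moivre's theorem, z^3 = 9^3 * e^(i*3*pi/9) = 729 * (cos(pi/3) + i*sin(pi/3))
Step 2: |z|^3 = 9^3 = 729
Step 3: The angle pi/3 already lies in [0, 2*pi)
Step 4: cos(pi/3) = 1/2
Step 5: Re(z^3) = 729 * 1/2 = 729/2

729/2


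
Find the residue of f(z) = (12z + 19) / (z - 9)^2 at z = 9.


Step 1: Pole of order 2 at z = 9
Step 2: Res = lim d/dz [(z - 9)^2 * f(z)] as z -> 9
Step 3: (z - 9)^2 * f(z) = 12z + 19
Step 4: d/dz[12z + 19] = 12

12


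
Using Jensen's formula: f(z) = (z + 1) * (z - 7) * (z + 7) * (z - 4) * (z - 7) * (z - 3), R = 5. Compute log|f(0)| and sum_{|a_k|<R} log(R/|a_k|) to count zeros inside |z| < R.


Jensen's formula: (1/2pi)*integral log|f(Re^it)|dt = log|f(0)| + sum_{|a_k|<R} log(R/|a_k|)
Step 1: f(0) = 1 * (-7) * 7 * (-4) * (-7) * (-3) = 4116
Step 2: log|f(0)| = log|-1| + log|7| + log|-7| + log|4| + log|7| + log|3| = 8.3226
Step 3: Zeros inside |z| < 5: -1, 4, 3
Step 4: Jensen sum = log(5/1) + log(5/4) + log(5/3) = 2.3434
Step 5: n(R) = number of terms in the Jensen sum = count of zeros inside |z| < 5 = 3

3


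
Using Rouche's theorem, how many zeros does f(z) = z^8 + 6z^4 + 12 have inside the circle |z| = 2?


Step 1: On |z| = 2 the three terms have sizes |z^8| = 2^8 = 256, |6z^4| = 6*2^4 = 96, |12| = 12
Step 2: The dominant term is g(z) = z^8; let h(z) = 6z^4 + 12 so f = g + h
Step 3: On |z| = 2: |g| = 256 and |h| <= 96 + 12 = 108
Step 4: Since 256 > 108, |h| < |g| on |z| = 2, so by Rouche f has the same number of zeros as g inside |z| < 2
Step 5: g(z) = z^8 has 8 zeros (all at the origin) inside |z| < 2. Answer = 8

8


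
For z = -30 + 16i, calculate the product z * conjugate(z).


Step 1: conj(z) = -30 - 16i
Step 2: z * conj(z) = (-30)^2 + 16^2
Step 3: = 900 + 256 = 1156

1156


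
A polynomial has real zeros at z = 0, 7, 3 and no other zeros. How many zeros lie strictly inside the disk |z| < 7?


Step 1: Check each root:
  z = 0: |0| = 0 < 7
  z = 7: |7| = 7 >= 7
  z = 3: |3| = 3 < 7
Step 2: Count = 2

2


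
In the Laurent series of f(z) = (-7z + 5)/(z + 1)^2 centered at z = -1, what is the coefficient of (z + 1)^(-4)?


Step 1: Write the numerator in powers of (z + 1): -7z + 5 = -7(z + 1) + (-7*(-1) + 5) = -7(z + 1) + 12
Step 2: Divide by (z + 1)^2: f(z) = 12(z + 1)^(-2) - 7(z + 1)^(-1)
Step 3: This finite sum is the Laurent series of f about z = -1.
Step 4: Only the powers -2 and -1 appear, so the coefficient of (z + 1)^(-4) = 0

0


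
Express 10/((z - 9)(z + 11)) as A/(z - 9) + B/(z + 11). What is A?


Step 1: Multiply both sides by (z - 9) and set z = 9
Step 2: A = 10 / (9 + 11)
Step 3: A = 10 / 20
Step 4: A = 1/2

1/2


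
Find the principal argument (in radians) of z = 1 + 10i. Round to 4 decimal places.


Step 1: z = 1 + 10i
Step 2: arg(z) = atan2(10, 1)
Step 3: arg(z) = 1.4711

1.4711


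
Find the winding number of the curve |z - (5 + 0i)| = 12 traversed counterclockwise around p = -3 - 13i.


Step 1: Center c = (5, 0), radius = 12
Step 2: |p - c|^2 = (-8)^2 + (-13)^2 = 233
Step 3: r^2 = 144
Step 4: |p-c| > r so winding number = 0

0


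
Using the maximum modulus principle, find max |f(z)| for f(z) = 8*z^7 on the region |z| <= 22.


Step 1: On |z| = 22, |f(z)| = 8 * |z|^7 = 8 * 22^7
Step 2: By maximum modulus principle, maximum is on boundary.
Step 3: Maximum = 8 * 2494357888 = 19954863104

19954863104


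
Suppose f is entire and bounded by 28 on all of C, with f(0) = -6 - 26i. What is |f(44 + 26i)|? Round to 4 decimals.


Step 1: By Liouville's theorem, a bounded entire function is constant.
Step 2: f(z) = f(0) = -6 - 26i for all z.
Step 3: |f(w)| = |-6 - 26i| = sqrt(36 + 676)
Step 4: = 26.6833

26.6833


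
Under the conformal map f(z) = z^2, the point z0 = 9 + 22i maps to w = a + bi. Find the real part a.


Step 1: z0 = 9 + 22i
Step 2: z0^2 = 9^2 - 22^2 + 396i
Step 3: real part = 81 - 484 = -403

-403


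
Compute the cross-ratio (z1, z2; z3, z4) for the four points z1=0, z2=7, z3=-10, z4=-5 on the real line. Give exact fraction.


Step 1: (z1-z3)(z2-z4) = 10 * 12 = 120
Step 2: (z1-z4)(z2-z3) = 5 * 17 = 85
Step 3: Cross-ratio = 120/85 = 24/17

24/17


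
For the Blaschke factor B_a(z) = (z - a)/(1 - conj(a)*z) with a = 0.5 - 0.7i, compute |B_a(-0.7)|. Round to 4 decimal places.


Step 1: Numerator z0 - a = -0.7 - (0.5 - 0.7i) = -1.2 + 0.7i
Step 2: Denominator 1 - conj(a)*z0 = 1 - (0.5 + 0.7i)*(-0.7) = 1.35 + 0.49i
Step 3: |z0 - a|^2 = (-1.2)^2 + 0.7^2 = 1.93; |1 - conj(a)*z0|^2 = 1.35^2 + 0.49^2 = 2.0626
Step 4: |B_a(-0.7)| = sqrt(1.93 / 2.0626) = sqrt(0.935712)
Step 5: = 0.9673

0.9673


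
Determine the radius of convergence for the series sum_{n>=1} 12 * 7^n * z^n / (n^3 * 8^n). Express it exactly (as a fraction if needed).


Step 1: General term a_n = 12 * 7^n / (n^3 * 8^n)
Step 2: By the root test, |a_n|^(1/n) = 12^(1/n) * 7 / (n^(3/n) * 8) -> 7/8 as n -> infinity (since 12^(1/n) -> 1 and n^(3/n) -> 1)
Step 3: R = 1/lim|a_n|^(1/n) = 8/7

8/7


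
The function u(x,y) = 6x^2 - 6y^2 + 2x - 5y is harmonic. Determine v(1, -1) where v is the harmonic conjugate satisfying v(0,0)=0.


Step 1: v_x = -u_y = 12y + 5
Step 2: v_y = u_x = 12x + 2
Step 3: v = 12xy + 5x + 2y + C
Step 4: v(0,0) = 0 => C = 0
Step 5: v(1, -1) = -9

-9


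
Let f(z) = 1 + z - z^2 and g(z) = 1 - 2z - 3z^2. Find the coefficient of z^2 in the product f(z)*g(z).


Step 1: z^2 term in f*g comes from: (1)*(-3z^2) + (z)*(-2z) + (-z^2)*(1)
Step 2: = -3 - 2 - 1
Step 3: = -6

-6


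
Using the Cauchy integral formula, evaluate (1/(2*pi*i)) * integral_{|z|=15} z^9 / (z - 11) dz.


Step 1: f(z) = z^9, a = 11 is inside |z| = 15
Step 2: By Cauchy integral formula: (1/(2pi*i)) * integral = f(a)
Step 3: f(11) = 11^9 = 2357947691

2357947691


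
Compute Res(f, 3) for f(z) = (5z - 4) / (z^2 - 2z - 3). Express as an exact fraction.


Step 1: Q(z) = z^2 - 2z - 3 = (z - 3)(z + 1)
Step 2: Q'(z) = 2z - 2
Step 3: Q'(3) = 4, P(3) = 11
Step 4: Res = P(3)/Q'(3) = 11/4 = 11/4

11/4


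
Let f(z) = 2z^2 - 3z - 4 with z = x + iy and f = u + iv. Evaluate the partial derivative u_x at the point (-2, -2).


Step 1: f(z) = 2(x+iy)^2 - 3(x+iy) - 4
Step 2: u = 2(x^2 - y^2) - 3x - 4
Step 3: u_x = 4x - 3
Step 4: At (-2, -2): u_x = -8 - 3 = -11

-11


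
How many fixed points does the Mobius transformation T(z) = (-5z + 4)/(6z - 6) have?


Step 1: Fixed points satisfy T(z) = z
Step 2: 6z^2 - z - 4 = 0
Step 3: Discriminant = (-1)^2 - 4*6*(-4) = 97
Step 4: Number of fixed points = 2

2


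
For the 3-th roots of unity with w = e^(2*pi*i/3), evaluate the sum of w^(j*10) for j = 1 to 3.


Step 1: The sum sum_{j=1}^{n} w^(k*j) equals n if n | k, else 0.
Step 2: Here n = 3, k = 10
Step 3: Does n divide k? 3 | 10 -> False
Step 4: Sum = 0

0


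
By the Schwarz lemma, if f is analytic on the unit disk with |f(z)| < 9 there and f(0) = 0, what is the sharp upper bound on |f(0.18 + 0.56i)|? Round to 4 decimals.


Step 1: g = f/9 maps D -> D with g(0) = 0, so by the Schwarz lemma |g(z)| <= |z|, i.e. |f(z)| <= 9|z|; this is sharp (f(z) = 9z).
Step 2: |z0|^2 = 0.18^2 + 0.56^2 = 0.346
Step 3: |z0| = sqrt(0.346) = 0.588218
Step 4: Best bound = 9 * |z0| = 9 * 0.588218 = 5.294

5.294


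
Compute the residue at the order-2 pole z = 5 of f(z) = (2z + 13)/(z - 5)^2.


Step 1: Pole of order 2 at z = 5
Step 2: Res = lim d/dz [(z - 5)^2 * f(z)] as z -> 5
Step 3: (z - 5)^2 * f(z) = 2z + 13
Step 4: d/dz[2z + 13] = 2

2


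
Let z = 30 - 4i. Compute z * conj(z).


Step 1: conj(z) = 30 + 4i
Step 2: z * conj(z) = 30^2 + (-4)^2
Step 3: = 900 + 16 = 916

916


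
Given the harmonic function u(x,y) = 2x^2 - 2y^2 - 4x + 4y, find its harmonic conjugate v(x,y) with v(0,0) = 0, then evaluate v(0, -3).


Step 1: v_x = -u_y = 4y - 4
Step 2: v_y = u_x = 4x - 4
Step 3: v = 4xy - 4x - 4y + C
Step 4: v(0,0) = 0 => C = 0
Step 5: v(0, -3) = 12

12


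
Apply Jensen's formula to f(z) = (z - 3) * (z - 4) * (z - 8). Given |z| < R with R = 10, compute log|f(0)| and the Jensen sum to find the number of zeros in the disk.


Jensen's formula: (1/2pi)*integral log|f(Re^it)|dt = log|f(0)| + sum_{|a_k|<R} log(R/|a_k|)
Step 1: f(0) = (-3) * (-4) * (-8) = -96
Step 2: log|f(0)| = log|3| + log|4| + log|8| = 4.5643
Step 3: Zeros inside |z| < 10: 3, 4, 8
Step 4: Jensen sum = log(10/3) + log(10/4) + log(10/8) = 2.3434
Step 5: n(R) = number of terms in the Jensen sum = count of zeros inside |z| < 10 = 3

3


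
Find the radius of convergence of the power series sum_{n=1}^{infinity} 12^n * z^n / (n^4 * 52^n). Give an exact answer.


Step 1: General term a_n = 12^n / (n^4 * 52^n)
Step 2: By the root test, |a_n|^(1/n) = 12 / (n^(4/n) * 52) -> 12/52 as n -> infinity (since n^(4/n) -> 1)
Step 3: R = 1/lim|a_n|^(1/n) = 52/12 = 13/3

13/3


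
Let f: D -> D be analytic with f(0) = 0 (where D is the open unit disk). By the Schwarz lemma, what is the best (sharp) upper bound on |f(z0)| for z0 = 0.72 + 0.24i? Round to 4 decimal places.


Step 1: Schwarz lemma: if f: D -> D is analytic with f(0) = 0, then |f(z)| <= |z| for all z in D, and this is sharp (f(z) = z).
Step 2: |z0|^2 = 0.72^2 + 0.24^2 = 0.576
Step 3: |z0| = sqrt(0.576) = 0.758947
Step 4: Best bound = |z0| = 0.7589

0.7589


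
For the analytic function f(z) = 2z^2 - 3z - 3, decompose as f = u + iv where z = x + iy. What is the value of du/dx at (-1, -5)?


Step 1: f(z) = 2(x+iy)^2 - 3(x+iy) - 3
Step 2: u = 2(x^2 - y^2) - 3x - 3
Step 3: u_x = 4x - 3
Step 4: At (-1, -5): u_x = -4 - 3 = -7

-7


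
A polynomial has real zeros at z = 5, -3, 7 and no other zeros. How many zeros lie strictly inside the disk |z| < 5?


Step 1: Check each root:
  z = 5: |5| = 5 >= 5
  z = -3: |-3| = 3 < 5
  z = 7: |7| = 7 >= 5
Step 2: Count = 1

1


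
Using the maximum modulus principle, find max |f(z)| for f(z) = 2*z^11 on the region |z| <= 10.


Step 1: On |z| = 10, |f(z)| = 2 * |z|^11 = 2 * 10^11
Step 2: By maximum modulus principle, maximum is on boundary.
Step 3: Maximum = 2 * 100000000000 = 200000000000

200000000000


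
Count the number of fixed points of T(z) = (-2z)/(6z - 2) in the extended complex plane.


Step 1: Fixed points satisfy T(z) = z
Step 2: 6z^2 = 0
Step 3: Discriminant = 0^2 - 4*6*0 = 0
Step 4: Number of fixed points = 1

1


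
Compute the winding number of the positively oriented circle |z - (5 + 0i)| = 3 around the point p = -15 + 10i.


Step 1: Center c = (5, 0), radius = 3
Step 2: |p - c|^2 = (-20)^2 + 10^2 = 500
Step 3: r^2 = 9
Step 4: |p-c| > r so winding number = 0

0


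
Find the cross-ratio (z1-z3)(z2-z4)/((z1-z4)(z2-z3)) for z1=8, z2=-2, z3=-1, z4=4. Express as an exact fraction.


Step 1: (z1-z3)(z2-z4) = 9 * (-6) = -54
Step 2: (z1-z4)(z2-z3) = 4 * (-1) = -4
Step 3: Cross-ratio = 54/4 = 27/2

27/2


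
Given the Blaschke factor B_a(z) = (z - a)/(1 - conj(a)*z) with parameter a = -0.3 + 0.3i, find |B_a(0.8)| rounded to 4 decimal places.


Step 1: Numerator z0 - a = 0.8 - (-0.3 + 0.3i) = 1.1 - 0.3i
Step 2: Denominator 1 - conj(a)*z0 = 1 - (-0.3 - 0.3i)*0.8 = 1.24 + 0.24i
Step 3: |z0 - a|^2 = 1.1^2 + (-0.3)^2 = 1.3; |1 - conj(a)*z0|^2 = 1.24^2 + 0.24^2 = 1.5952
Step 4: |B_a(0.8)| = sqrt(1.3 / 1.5952) = sqrt(0.814945)
Step 5: = 0.9027

0.9027


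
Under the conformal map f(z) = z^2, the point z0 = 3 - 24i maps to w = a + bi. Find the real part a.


Step 1: z0 = 3 - 24i
Step 2: z0^2 = 3^2 - (-24)^2 - 144i
Step 3: real part = 9 - 576 = -567

-567


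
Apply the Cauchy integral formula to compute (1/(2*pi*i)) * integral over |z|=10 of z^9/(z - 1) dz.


Step 1: f(z) = z^9, a = 1 is inside |z| = 10
Step 2: By Cauchy integral formula: (1/(2pi*i)) * integral = f(a)
Step 3: f(1) = 1^9 = 1

1


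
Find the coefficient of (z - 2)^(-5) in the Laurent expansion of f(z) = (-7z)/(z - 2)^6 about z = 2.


Step 1: Write the numerator in powers of (z - 2): -7z = -7(z - 2) + (-7*2 + 0) = -7(z - 2) - 14
Step 2: Divide by (z - 2)^6: f(z) = -14(z - 2)^(-6) - 7(z - 2)^(-5)
Step 3: This finite sum is the Laurent series of f about z = 2.
Step 4: Coefficient of (z - 2)^(-5) = coefficient of (z - 2) in the re-centred numerator = -7

-7


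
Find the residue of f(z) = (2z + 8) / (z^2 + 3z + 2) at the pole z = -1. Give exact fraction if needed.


Step 1: Q(z) = z^2 + 3z + 2 = (z + 1)(z + 2)
Step 2: Q'(z) = 2z + 3
Step 3: Q'(-1) = 1, P(-1) = 6
Step 4: Res = P(-1)/Q'(-1) = 6/1 = 6

6


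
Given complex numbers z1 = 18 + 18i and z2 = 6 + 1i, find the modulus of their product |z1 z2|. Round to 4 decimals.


Step 1: |z1| = sqrt(18^2 + 18^2) = sqrt(648)
Step 2: |z2| = sqrt(6^2 + 1^2) = sqrt(37)
Step 3: |z1*z2| = |z1|*|z2| = sqrt(648) * sqrt(37) = sqrt(648 * 37) = sqrt(23976)
Step 4: = 154.8419

154.8419


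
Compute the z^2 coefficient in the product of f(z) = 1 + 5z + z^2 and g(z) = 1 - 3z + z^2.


Step 1: z^2 term in f*g comes from: (1)*(z^2) + (5z)*(-3z) + (z^2)*(1)
Step 2: = 1 - 15 + 1
Step 3: = -13

-13


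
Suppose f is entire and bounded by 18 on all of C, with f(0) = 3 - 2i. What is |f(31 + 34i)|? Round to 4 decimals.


Step 1: By Liouville's theorem, a bounded entire function is constant.
Step 2: f(z) = f(0) = 3 - 2i for all z.
Step 3: |f(w)| = |3 - 2i| = sqrt(9 + 4)
Step 4: = 3.6056

3.6056


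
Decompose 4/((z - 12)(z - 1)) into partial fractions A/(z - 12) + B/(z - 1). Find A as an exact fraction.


Step 1: Multiply both sides by (z - 12) and set z = 12
Step 2: A = 4 / (12 - 1)
Step 3: A = 4 / 11
Step 4: A = 4/11

4/11


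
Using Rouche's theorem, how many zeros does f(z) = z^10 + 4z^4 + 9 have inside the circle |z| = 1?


Step 1: On |z| = 1 the three terms have sizes |z^10| = 1^10 = 1, |4z^4| = 4*1^4 = 4, |9| = 9
Step 2: The dominant term is g(z) = 9; let h(z) = z^10 + 4z^4 so f = g + h
Step 3: On |z| = 1: |g| = 9 and |h| <= 1 + 4 = 5
Step 4: Since 9 > 5, |h| < |g| on |z| = 1, so by Rouche f has the same number of zeros as g inside |z| < 1
Step 5: g(z) = 9 is a nonzero constant with no zeros inside |z| < 1. Answer = 0

0


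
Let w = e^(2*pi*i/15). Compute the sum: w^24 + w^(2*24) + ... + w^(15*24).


Step 1: The sum sum_{j=1}^{n} w^(k*j) equals n if n | k, else 0.
Step 2: Here n = 15, k = 24
Step 3: Does n divide k? 15 | 24 -> False
Step 4: Sum = 0

0


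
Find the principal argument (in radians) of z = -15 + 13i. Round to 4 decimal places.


Step 1: z = -15 + 13i
Step 2: arg(z) = atan2(13, -15)
Step 3: arg(z) = 2.4275

2.4275


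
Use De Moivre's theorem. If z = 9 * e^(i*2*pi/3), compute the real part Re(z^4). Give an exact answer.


Step 1: By De Moivre's theorem, z^4 = 9^4 * e^(i*4*2*pi/3) = 6561 * (cos(8*pi/3) + i*sin(8*pi/3))
Step 2: |z|^4 = 9^4 = 6561
Step 3: Reduce the angle mod 2*pi: 8*pi/3 - 2*pi = 2*pi/3
Step 4: cos(2*pi/3) = -1/2
Step 5: Re(z^4) = 6561 * (-1/2) = -6561/2

-6561/2


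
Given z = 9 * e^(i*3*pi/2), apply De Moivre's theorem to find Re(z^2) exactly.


Step 1: By De Moivre's theorem, z^2 = 9^2 * e^(i*2*3*pi/2) = 81 * (cos(3*pi) + i*sin(3*pi))
Step 2: |z|^2 = 9^2 = 81
Step 3: Reduce the angle mod 2*pi: 3*pi - 2*pi = pi
Step 4: cos(pi) = -1
Step 5: Re(z^2) = 81 * (-1) = -81

-81


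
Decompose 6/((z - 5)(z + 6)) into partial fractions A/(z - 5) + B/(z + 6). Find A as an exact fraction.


Step 1: Multiply both sides by (z - 5) and set z = 5
Step 2: A = 6 / (5 + 6)
Step 3: A = 6 / 11
Step 4: A = 6/11

6/11


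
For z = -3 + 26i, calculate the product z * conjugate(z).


Step 1: conj(z) = -3 - 26i
Step 2: z * conj(z) = (-3)^2 + 26^2
Step 3: = 9 + 676 = 685

685


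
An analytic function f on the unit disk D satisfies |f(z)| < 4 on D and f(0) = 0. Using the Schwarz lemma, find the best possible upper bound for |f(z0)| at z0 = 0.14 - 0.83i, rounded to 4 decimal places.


Step 1: g = f/4 maps D -> D with g(0) = 0, so by the Schwarz lemma |g(z)| <= |z|, i.e. |f(z)| <= 4|z|; this is sharp (f(z) = 4z).
Step 2: |z0|^2 = 0.14^2 + (-0.83)^2 = 0.7085
Step 3: |z0| = sqrt(0.7085) = 0.841724
Step 4: Best bound = 4 * |z0| = 4 * 0.841724 = 3.3669

3.3669


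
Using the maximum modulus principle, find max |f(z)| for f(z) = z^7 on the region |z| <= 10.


Step 1: On |z| = 10, |f(z)| = |z|^7 = 10^7
Step 2: By maximum modulus principle, maximum is on boundary.
Step 3: Maximum = 10000000 = 10000000

10000000


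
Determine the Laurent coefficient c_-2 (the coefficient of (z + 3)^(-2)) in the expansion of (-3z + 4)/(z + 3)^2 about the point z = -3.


Step 1: Write the numerator in powers of (z + 3): -3z + 4 = -3(z + 3) + (-3*(-3) + 4) = -3(z + 3) + 13
Step 2: Divide by (z + 3)^2: f(z) = 13(z + 3)^(-2) - 3(z + 3)^(-1)
Step 3: This finite sum is the Laurent series of f about z = -3.
Step 4: Coefficient of (z + 3)^(-2) = -3*(-3) + 4 = 13

13


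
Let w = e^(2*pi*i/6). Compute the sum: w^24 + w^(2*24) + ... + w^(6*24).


Step 1: The sum sum_{j=1}^{n} w^(k*j) equals n if n | k, else 0.
Step 2: Here n = 6, k = 24
Step 3: Does n divide k? 6 | 24 -> True
Step 4: Sum = 6

6


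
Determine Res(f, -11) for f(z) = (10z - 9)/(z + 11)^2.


Step 1: Pole of order 2 at z = -11
Step 2: Res = lim d/dz [(z + 11)^2 * f(z)] as z -> -11
Step 3: (z + 11)^2 * f(z) = 10z - 9
Step 4: d/dz[10z - 9] = 10

10


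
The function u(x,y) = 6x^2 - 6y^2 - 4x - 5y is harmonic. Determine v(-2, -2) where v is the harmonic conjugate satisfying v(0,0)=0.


Step 1: v_x = -u_y = 12y + 5
Step 2: v_y = u_x = 12x - 4
Step 3: v = 12xy + 5x - 4y + C
Step 4: v(0,0) = 0 => C = 0
Step 5: v(-2, -2) = 46

46


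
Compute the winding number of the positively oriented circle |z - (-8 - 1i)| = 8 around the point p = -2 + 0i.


Step 1: Center c = (-8, -1), radius = 8
Step 2: |p - c|^2 = 6^2 + 1^2 = 37
Step 3: r^2 = 64
Step 4: |p-c| < r so winding number = 1

1


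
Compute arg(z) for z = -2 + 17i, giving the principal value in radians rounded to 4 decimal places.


Step 1: z = -2 + 17i
Step 2: arg(z) = atan2(17, -2)
Step 3: arg(z) = 1.6879

1.6879


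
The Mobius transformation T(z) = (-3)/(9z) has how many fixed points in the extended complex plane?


Step 1: Fixed points satisfy T(z) = z
Step 2: 9z^2 + 3 = 0
Step 3: Discriminant = 0^2 - 4*9*3 = -108
Step 4: Number of fixed points = 2

2


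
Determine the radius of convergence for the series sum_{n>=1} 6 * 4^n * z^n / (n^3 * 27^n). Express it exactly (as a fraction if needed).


Step 1: General term a_n = 6 * 4^n / (n^3 * 27^n)
Step 2: By the root test, |a_n|^(1/n) = 6^(1/n) * 4 / (n^(3/n) * 27) -> 4/27 as n -> infinity (since 6^(1/n) -> 1 and n^(3/n) -> 1)
Step 3: R = 1/lim|a_n|^(1/n) = 27/4

27/4


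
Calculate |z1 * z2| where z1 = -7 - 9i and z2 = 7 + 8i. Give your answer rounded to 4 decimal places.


Step 1: |z1| = sqrt((-7)^2 + (-9)^2) = sqrt(130)
Step 2: |z2| = sqrt(7^2 + 8^2) = sqrt(113)
Step 3: |z1*z2| = |z1|*|z2| = sqrt(130) * sqrt(113) = sqrt(130 * 113) = sqrt(14690)
Step 4: = 121.2023

121.2023


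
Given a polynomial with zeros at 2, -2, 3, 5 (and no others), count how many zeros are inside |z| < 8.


Step 1: Check each root:
  z = 2: |2| = 2 < 8
  z = -2: |-2| = 2 < 8
  z = 3: |3| = 3 < 8
  z = 5: |5| = 5 < 8
Step 2: Count = 4

4


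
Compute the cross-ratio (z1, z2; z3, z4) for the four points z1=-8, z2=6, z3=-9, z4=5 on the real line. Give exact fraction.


Step 1: (z1-z3)(z2-z4) = 1 * 1 = 1
Step 2: (z1-z4)(z2-z3) = (-13) * 15 = -195
Step 3: Cross-ratio = -1/195 = -1/195

-1/195


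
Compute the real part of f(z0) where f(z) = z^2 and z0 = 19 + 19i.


Step 1: z0 = 19 + 19i
Step 2: z0^2 = 19^2 - 19^2 + 722i
Step 3: real part = 361 - 361 = 0

0


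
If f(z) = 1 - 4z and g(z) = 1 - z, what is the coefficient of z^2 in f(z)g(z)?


Step 1: z^2 term in f*g comes from: (1)*(0) + (-4z)*(-z) + (0)*(1)
Step 2: = 0 + 4 + 0
Step 3: = 4

4


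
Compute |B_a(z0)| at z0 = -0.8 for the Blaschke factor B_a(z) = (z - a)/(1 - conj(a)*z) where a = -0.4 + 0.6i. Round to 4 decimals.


Step 1: Numerator z0 - a = -0.8 - (-0.4 + 0.6i) = -0.4 - 0.6i
Step 2: Denominator 1 - conj(a)*z0 = 1 - (-0.4 - 0.6i)*(-0.8) = 0.68 - 0.48i
Step 3: |z0 - a|^2 = (-0.4)^2 + (-0.6)^2 = 0.52; |1 - conj(a)*z0|^2 = 0.68^2 + (-0.48)^2 = 0.6928
Step 4: |B_a(-0.8)| = sqrt(0.52 / 0.6928) = sqrt(0.750577)
Step 5: = 0.8664

0.8664


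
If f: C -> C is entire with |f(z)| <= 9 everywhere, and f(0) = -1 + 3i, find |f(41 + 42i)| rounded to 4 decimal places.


Step 1: By Liouville's theorem, a bounded entire function is constant.
Step 2: f(z) = f(0) = -1 + 3i for all z.
Step 3: |f(w)| = |-1 + 3i| = sqrt(1 + 9)
Step 4: = 3.1623

3.1623


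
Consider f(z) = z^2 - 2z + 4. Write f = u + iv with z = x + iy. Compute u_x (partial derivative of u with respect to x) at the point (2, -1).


Step 1: f(z) = (x+iy)^2 - 2(x+iy) + 4
Step 2: u = (x^2 - y^2) - 2x + 4
Step 3: u_x = 2x - 2
Step 4: At (2, -1): u_x = 4 - 2 = 2

2


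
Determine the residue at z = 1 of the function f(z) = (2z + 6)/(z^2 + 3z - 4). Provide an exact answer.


Step 1: Q(z) = z^2 + 3z - 4 = (z - 1)(z + 4)
Step 2: Q'(z) = 2z + 3
Step 3: Q'(1) = 5, P(1) = 8
Step 4: Res = P(1)/Q'(1) = 8/5 = 8/5

8/5


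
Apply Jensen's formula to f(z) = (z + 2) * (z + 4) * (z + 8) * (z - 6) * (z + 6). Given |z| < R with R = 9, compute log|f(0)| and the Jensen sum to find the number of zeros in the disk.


Jensen's formula: (1/2pi)*integral log|f(Re^it)|dt = log|f(0)| + sum_{|a_k|<R} log(R/|a_k|)
Step 1: f(0) = 2 * 4 * 8 * (-6) * 6 = -2304
Step 2: log|f(0)| = log|-2| + log|-4| + log|-8| + log|6| + log|-6| = 7.7424
Step 3: Zeros inside |z| < 9: -2, -4, -8, 6, -6
Step 4: Jensen sum = log(9/2) + log(9/4) + log(9/8) + log(9/6) + log(9/6) = 3.2437
Step 5: n(R) = number of terms in the Jensen sum = count of zeros inside |z| < 9 = 5

5


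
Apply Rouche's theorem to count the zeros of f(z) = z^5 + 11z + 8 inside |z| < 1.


Step 1: On |z| = 1 the three terms have sizes |z^5| = 1^5 = 1, |11z| = 11*1 = 11, |8| = 8
Step 2: The dominant term is g(z) = 11z; let h(z) = z^5 + 8 so f = g + h
Step 3: On |z| = 1: |g| = 11 and |h| <= 1 + 8 = 9
Step 4: Since 11 > 9, |h| < |g| on |z| = 1, so by Rouche f has the same number of zeros as g inside |z| < 1
Step 5: g(z) = 11z has 1 zero (at the origin, multiplicity 1) inside |z| < 1. Answer = 1

1
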